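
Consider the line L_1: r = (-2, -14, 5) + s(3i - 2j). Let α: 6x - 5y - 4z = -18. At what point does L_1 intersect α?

Substitute r = (-2, -14, 5) + t(3, -2, 0) into the plane: 38 + 28t = -18, so t = -2.
Intersection: (-2, -14, 5) + (-2)·(3, -2, 0) = (-8, -10, 5).

(-8, -10, 5)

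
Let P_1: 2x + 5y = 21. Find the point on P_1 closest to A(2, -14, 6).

Foot = A − λn with λ = (n·A − d)/|n|² = (-66 − 21)/29 = -3.
Foot = (2, -14, 6) − (-3)·(2, 5, 0) = (8, 1, 6).

(8, 1, 6)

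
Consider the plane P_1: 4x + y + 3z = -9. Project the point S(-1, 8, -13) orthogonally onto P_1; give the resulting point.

(3, 9, -10)

Foot = S − λn with λ = (n·S − d)/|n|² = (-35 − (-9))/26 = -1.
Foot = (-1, 8, -13) − (-1)·(4, 1, 3) = (3, 9, -10).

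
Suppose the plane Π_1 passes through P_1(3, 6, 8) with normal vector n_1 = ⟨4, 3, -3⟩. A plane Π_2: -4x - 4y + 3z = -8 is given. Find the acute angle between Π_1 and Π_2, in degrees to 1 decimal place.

Π_1: n_1·r = n_1·P_1 gives 4x + 3y - 3z = 6.
cos θ = |n₁·n₂| / (|n₁||n₂|) = |-37| / (√34 · √41).
θ = arccos(0.99099) ≈ 7.7°.

7.7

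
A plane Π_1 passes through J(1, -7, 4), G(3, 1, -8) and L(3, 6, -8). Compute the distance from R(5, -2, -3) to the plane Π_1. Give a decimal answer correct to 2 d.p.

2.79

JG = (2, 8, -12), JL = (2, 13, -12); a normal to Π_1 is JG × JL = (60, 0, 10).
Using J: Π_1 has equation 60x + 10z = 100.
n·R − d = (60)·(5) + (0)·(-2) + (10)·(-3) − 100 = 170; |n| = √3700.
Distance = |170| / √3700 = 170/√3700 ≈ 2.79.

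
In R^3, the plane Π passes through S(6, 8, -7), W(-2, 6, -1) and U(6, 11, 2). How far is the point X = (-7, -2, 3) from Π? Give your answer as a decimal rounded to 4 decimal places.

5.8571

SW = (-8, -2, 6), SU = (0, 3, 9); a normal to Π is SW × SU = (-36, 72, -24).
Using S: Π has equation -36x + 72y - 24z = 528.
n·X − d = (-36)·(-7) + (72)·(-2) + (-24)·(3) − 528 = -492; |n| = √7056.
Distance = |-492| / √7056 = 492/√7056 ≈ 5.8571.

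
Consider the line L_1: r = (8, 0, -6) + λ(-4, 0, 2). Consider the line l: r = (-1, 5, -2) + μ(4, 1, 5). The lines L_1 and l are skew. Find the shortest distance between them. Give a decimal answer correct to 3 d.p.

Common perpendicular direction n = (-4, 0, 2) × (4, 1, 5) = (-2, 28, -4).
With w = (-1, 5, -2) − (8, 0, -6) = (-9, 5, 4), w · n = 142.
Distance = |w · n| / |n| = |142| / √804 ≈ 5.008.

5.008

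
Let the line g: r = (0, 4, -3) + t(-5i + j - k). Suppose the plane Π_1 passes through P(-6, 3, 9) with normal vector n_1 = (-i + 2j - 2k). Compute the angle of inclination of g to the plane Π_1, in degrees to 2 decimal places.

35.26

Π_1: n_1·r = n_1·P gives -x + 2y - 2z = -6.
sin θ = |n·v| / (|n||v|) = |9| / (√9 · √27) = 0.57735.
θ ≈ 35.26°.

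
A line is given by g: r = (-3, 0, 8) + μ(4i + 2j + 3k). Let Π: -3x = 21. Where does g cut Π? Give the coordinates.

Substitute r = (-3, 0, 8) + t(4, 2, 3) into the plane: 9 + (-12)t = 21, so t = -1.
Intersection: (-3, 0, 8) + (-1)·(4, 2, 3) = (-7, -2, 5).

(-7, -2, 5)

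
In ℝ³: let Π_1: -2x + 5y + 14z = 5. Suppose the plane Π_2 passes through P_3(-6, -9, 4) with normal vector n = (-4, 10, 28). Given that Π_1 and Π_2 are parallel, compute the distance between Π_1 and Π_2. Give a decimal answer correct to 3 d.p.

Π_2: n·r = n·P_3 gives -4x + 10y + 28z = 46.
Rescale Π_2 by 1/2: -2x + 5y + 14z = 23. Then distance = |5 − 23| / √225 ≈ 1.200.

1.200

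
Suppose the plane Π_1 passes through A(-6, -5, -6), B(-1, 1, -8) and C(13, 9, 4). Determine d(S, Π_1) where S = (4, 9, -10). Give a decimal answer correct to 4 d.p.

1.3333

AB = (5, 6, -2), AC = (19, 14, 10); a normal to Π_1 is AB × AC = (88, -88, -44).
Using A: Π_1 has equation 88x - 88y - 44z = 176.
n·S − d = (88)·(4) + (-88)·(9) + (-44)·(-10) − 176 = -176; |n| = √17424.
Distance = |-176| / √17424 = 176/√17424 ≈ 1.3333.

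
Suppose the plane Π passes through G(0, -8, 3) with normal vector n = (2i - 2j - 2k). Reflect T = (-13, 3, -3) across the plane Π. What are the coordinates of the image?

(-1, -9, -15)

Π: n·r = n·G gives 2x - 2y - 2z = 10.
λ = (n·T − d)/|n|² = (-26 − 10)/12 = -3.
Reflection = T − 2λn = (-13, 3, -3) − (-6)·(2, -2, -2) = (-1, -9, -15).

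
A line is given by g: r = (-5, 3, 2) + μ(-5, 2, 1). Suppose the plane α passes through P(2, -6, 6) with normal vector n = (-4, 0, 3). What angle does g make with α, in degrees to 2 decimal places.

α: n·r = n·P gives -4x + 3z = 10.
sin θ = |n·v| / (|n||v|) = |23| / (√25 · √30) = 0.83984.
θ ≈ 57.12°.

57.12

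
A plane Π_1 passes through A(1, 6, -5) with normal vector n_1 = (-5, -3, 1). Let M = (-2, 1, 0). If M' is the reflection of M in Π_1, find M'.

Π_1: n_1·r = n_1·A gives -5x - 3y + z = -28.
λ = (n·M − d)/|n|² = (7 − (-28))/35 = 1.
Reflection = M − 2λn = (-2, 1, 0) − 2·(-5, -3, 1) = (8, 7, -2).

(8, 7, -2)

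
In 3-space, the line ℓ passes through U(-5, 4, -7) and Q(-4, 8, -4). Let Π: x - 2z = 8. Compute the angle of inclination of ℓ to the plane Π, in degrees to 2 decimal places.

A direction vector for ℓ is Q − U = (1, 4, 3).
sin θ = |n·v| / (|n||v|) = |-5| / (√5 · √26) = 0.43853.
θ ≈ 26.01°.

26.01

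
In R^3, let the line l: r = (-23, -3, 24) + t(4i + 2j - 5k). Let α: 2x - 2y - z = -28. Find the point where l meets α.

(-7, 5, 4)

Substitute r = (-23, -3, 24) + t(4, 2, -5) into the plane: -64 + 9t = -28, so t = 4.
Intersection: (-23, -3, 24) + 4·(4, 2, -5) = (-7, 5, 4).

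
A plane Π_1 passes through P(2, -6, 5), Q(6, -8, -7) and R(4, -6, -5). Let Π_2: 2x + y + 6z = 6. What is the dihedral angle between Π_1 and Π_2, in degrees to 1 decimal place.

PQ = (4, -2, -12), PR = (2, 0, -10); a normal to Π_1 is PQ × PR = (20, 16, 4).
Using P: Π_1 has equation 20x + 16y + 4z = -36.
cos θ = |n₁·n₂| / (|n₁||n₂|) = |80| / (√672 · √41).
θ = arccos(0.48196) ≈ 61.2°.

61.2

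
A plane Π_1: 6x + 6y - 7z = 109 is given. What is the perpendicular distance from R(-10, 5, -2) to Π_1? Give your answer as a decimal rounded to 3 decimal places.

11.364

n·R − d = (6)·(-10) + (6)·(5) + (-7)·(-2) − 109 = -125; |n| = √121.
Distance = |-125| / √121 = 125/√121 ≈ 11.364.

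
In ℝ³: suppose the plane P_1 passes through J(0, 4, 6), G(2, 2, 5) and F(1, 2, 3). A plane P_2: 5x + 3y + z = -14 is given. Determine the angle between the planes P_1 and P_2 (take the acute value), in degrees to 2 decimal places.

33.74

JG = (2, -2, -1), JF = (1, -2, -3); a normal to P_1 is JG × JF = (4, 5, -2).
Using J: P_1 has equation 4x + 5y - 2z = 8.
cos θ = |n₁·n₂| / (|n₁||n₂|) = |33| / (√45 · √35).
θ = arccos(0.83152) ≈ 33.74°.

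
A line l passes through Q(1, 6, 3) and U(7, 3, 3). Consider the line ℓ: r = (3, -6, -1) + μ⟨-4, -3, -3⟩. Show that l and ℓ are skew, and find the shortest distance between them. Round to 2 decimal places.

2.16

A direction vector for l is U − Q = (6, -3, 0).
Common perpendicular direction n = (6, -3, 0) × (-4, -3, -3) = (9, 18, -30).
With w = (3, -6, -1) − (1, 6, 3) = (2, -12, -4), w · n = -78.
Since n ≠ 0 the lines are not parallel, and w · n = -78 ≠ 0 so they do not intersect; hence they are skew.
Distance = |w · n| / |n| = |-78| / √1305 ≈ 2.16.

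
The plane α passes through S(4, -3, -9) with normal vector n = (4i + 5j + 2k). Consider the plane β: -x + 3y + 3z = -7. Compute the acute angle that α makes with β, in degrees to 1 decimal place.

54.5

α: n·r = n·S gives 4x + 5y + 2z = -17.
cos θ = |n₁·n₂| / (|n₁||n₂|) = |17| / (√45 · √19).
θ = arccos(0.58139) ≈ 54.5°.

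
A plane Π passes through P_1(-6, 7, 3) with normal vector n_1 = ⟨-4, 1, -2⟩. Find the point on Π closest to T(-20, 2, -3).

(-8, -1, 3)

Π: n_1·r = n_1·P_1 gives -4x + y - 2z = 25.
Foot = T − λn with λ = (n·T − d)/|n|² = (88 − 25)/21 = 3.
Foot = (-20, 2, -3) − 3·(-4, 1, -2) = (-8, -1, 3).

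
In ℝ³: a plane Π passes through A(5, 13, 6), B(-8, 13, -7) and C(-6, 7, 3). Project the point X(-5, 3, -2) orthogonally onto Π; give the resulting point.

(-8, 7, 1)

AB = (-13, 0, -13), AC = (-11, -6, -3); a normal to Π is AB × AC = (-78, 104, 78).
Using A: Π has equation -78x + 104y + 78z = 1430.
Foot = X − λn with λ = (n·X − d)/|n|² = (546 − 1430)/22984 = -1/26.
Foot = (-5, 3, -2) − (-1/26)·(-78, 104, 78) = (-8, 7, 1).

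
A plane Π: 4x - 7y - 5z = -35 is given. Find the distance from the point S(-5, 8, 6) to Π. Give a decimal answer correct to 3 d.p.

7.484

n·S − d = (4)·(-5) + (-7)·(8) + (-5)·(6) − (-35) = -71; |n| = √90.
Distance = |-71| / √90 = 71/√90 ≈ 7.484.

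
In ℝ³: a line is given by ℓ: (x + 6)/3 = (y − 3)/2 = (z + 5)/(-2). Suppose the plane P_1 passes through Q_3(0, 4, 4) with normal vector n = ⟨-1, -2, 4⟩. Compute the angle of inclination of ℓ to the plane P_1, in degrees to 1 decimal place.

ℓ has direction (3, 2, -2) through (-6, 3, -5).
P_1: n·r = n·Q_3 gives -x - 2y + 4z = 8.
sin θ = |n·v| / (|n||v|) = |-15| / (√21 · √17) = 0.79388.
θ ≈ 52.5°.

52.5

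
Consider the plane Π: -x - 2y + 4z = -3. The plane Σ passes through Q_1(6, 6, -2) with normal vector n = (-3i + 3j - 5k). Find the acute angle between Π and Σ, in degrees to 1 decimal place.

Σ: n·r = n·Q_1 gives -3x + 3y - 5z = 10.
cos θ = |n₁·n₂| / (|n₁||n₂|) = |-23| / (√21 · √43).
θ = arccos(0.76539) ≈ 40.1°.

40.1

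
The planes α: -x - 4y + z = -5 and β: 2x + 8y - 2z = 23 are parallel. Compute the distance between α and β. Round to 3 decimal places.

1.532

Rescale β by 1/(-2): -x - 4y + z = -23/2. Then distance = |-5 − (-23/2)| / √18 ≈ 1.532.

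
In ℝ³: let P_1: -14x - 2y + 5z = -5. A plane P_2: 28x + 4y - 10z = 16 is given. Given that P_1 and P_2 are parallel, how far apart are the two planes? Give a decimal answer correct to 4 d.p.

Rescale P_2 by 1/(-2): -14x - 2y + 5z = -8. Then distance = |-5 − (-8)| / √225 ≈ 0.2000.

0.2000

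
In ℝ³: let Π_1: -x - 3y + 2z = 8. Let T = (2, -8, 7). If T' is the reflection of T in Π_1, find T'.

(6, 4, -1)

λ = (n·T − d)/|n|² = (36 − 8)/14 = 2.
Reflection = T − 2λn = (2, -8, 7) − 4·(-1, -3, 2) = (6, 4, -1).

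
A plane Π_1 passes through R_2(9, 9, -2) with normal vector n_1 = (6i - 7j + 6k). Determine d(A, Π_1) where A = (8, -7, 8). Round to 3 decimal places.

Π_1: n_1·r = n_1·R_2 gives 6x - 7y + 6z = -21.
n·A − d = (6)·(8) + (-7)·(-7) + (6)·(8) − (-21) = 166; |n| = √121.
Distance = |166| / √121 = 166/√121 ≈ 15.091.

15.091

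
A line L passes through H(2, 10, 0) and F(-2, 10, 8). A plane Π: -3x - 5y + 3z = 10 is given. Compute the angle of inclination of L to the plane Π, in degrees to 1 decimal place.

A direction vector for L is F − H = (-4, 0, 8).
sin θ = |n·v| / (|n||v|) = |36| / (√43 · √80) = 0.61379.
θ ≈ 37.9°.

37.9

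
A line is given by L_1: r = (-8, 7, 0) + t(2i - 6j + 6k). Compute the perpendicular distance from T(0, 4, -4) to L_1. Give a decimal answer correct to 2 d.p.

Taking (-8, 7, 0) on L_1 with direction v = (2, -6, 6): w = T − (-8, 7, 0) = (8, -3, -4), and w × v = (-42, -56, -42).
Distance = |w × v| / |v| = √6664 / √76 ≈ 9.36.

9.36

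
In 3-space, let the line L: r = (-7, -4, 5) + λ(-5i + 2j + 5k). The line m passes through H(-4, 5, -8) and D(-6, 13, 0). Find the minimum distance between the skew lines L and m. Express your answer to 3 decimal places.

12.650

A direction vector for m is D − H = (-2, 8, 8).
Common perpendicular direction n = (-5, 2, 5) × (-2, 8, 8) = (-24, 30, -36).
With w = (-4, 5, -8) − (-7, -4, 5) = (3, 9, -13), w · n = 666.
Distance = |w · n| / |n| = |666| / √2772 ≈ 12.650.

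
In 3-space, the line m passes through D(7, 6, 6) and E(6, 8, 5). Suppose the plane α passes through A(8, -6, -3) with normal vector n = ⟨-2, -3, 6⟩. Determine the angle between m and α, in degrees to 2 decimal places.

35.68

A direction vector for m is E − D = (-1, 2, -1).
α: n·r = n·A gives -2x - 3y + 6z = -16.
sin θ = |n·v| / (|n||v|) = |-10| / (√49 · √6) = 0.58321.
θ ≈ 35.68°.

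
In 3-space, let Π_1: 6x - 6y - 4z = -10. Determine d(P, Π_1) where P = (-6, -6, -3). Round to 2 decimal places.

n·P − d = (6)·(-6) + (-6)·(-6) + (-4)·(-3) − (-10) = 22; |n| = √88.
Distance = |22| / √88 = 22/√88 ≈ 2.35.

2.35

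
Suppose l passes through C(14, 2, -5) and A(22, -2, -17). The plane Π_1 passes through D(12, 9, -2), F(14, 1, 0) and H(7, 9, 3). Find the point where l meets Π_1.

A direction vector for l is A − C = (8, -4, -12).
DF = (2, -8, 2), DH = (-5, 0, 5); a normal to Π_1 is DF × DH = (-40, -20, -40).
Using D: Π_1 has equation -40x - 20y - 40z = -580.
Substitute r = (14, 2, -5) + t(8, -4, -12) into the plane: -400 + 240t = -580, so t = -3/4.
Intersection: (14, 2, -5) + (-3/4)·(8, -4, -12) = (8, 5, 4).

(8, 5, 4)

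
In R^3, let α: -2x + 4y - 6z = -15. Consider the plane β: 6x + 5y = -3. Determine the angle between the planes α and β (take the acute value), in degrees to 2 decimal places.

cos θ = |n₁·n₂| / (|n₁||n₂|) = |8| / (√56 · √61).
θ = arccos(0.13688) ≈ 82.13°.

82.13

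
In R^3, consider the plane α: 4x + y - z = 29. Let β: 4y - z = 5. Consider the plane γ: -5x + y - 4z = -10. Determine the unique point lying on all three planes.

(6, 0, -5)

Solving the 3×3 linear system 4x + y - z = 29, 4y - z = 5, -5x + y - 4z = -10 (e.g. by elimination or Cramer's rule, determinant = -75) gives (6, 0, -5).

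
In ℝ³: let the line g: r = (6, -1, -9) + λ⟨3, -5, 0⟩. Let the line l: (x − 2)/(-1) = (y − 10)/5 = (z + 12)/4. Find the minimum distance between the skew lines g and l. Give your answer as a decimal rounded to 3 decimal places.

l has direction (-1, 5, 4) through (2, 10, -12).
Common perpendicular direction n = (3, -5, 0) × (-1, 5, 4) = (-20, -12, 10).
With w = (2, 10, -12) − (6, -1, -9) = (-4, 11, -3), w · n = -82.
Distance = |w · n| / |n| = |-82| / √644 ≈ 3.231.

3.231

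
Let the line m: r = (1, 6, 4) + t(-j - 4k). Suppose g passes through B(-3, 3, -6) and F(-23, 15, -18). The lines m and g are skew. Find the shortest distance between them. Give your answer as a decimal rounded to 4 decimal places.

2.7456

A direction vector for g is F − B = (-20, 12, -12).
Common perpendicular direction n = (0, -1, -4) × (-20, 12, -12) = (60, 80, -20).
With w = (-3, 3, -6) − (1, 6, 4) = (-4, -3, -10), w · n = -280.
Distance = |w · n| / |n| = |-280| / √10400 ≈ 2.7456.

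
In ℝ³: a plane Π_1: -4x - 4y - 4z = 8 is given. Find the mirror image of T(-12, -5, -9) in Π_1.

(4, 11, 7)

λ = (n·T − d)/|n|² = (104 − 8)/48 = 2.
Reflection = T − 2λn = (-12, -5, -9) − 4·(-4, -4, -4) = (4, 11, 7).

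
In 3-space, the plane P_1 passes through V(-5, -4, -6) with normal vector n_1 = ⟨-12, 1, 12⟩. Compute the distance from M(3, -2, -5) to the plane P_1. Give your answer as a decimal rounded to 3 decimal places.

P_1: n_1·r = n_1·V gives -12x + y + 12z = -16.
n·M − d = (-12)·(3) + (1)·(-2) + (12)·(-5) − (-16) = -82; |n| = √289.
Distance = |-82| / √289 = 82/√289 ≈ 4.824.

4.824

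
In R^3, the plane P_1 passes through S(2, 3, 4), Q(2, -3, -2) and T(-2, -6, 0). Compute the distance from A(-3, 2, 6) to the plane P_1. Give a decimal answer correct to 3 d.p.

SQ = (0, -6, -6), ST = (-4, -9, -4); a normal to P_1 is SQ × ST = (-30, 24, -24).
Using S: P_1 has equation -30x + 24y - 24z = -84.
n·A − d = (-30)·(-3) + (24)·(2) + (-24)·(6) − (-84) = 78; |n| = √2052.
Distance = |78| / √2052 = 78/√2052 ≈ 1.722.

1.722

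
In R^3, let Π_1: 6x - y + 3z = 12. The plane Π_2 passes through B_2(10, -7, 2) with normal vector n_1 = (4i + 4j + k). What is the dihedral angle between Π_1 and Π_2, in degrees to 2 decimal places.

Π_2: n_1·r = n_1·B_2 gives 4x + 4y + z = 14.
cos θ = |n₁·n₂| / (|n₁||n₂|) = |23| / (√46 · √33).
θ = arccos(0.59033) ≈ 53.82°.

53.82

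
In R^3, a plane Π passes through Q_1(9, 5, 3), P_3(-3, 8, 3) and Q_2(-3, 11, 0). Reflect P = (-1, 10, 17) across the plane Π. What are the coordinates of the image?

Q_1P_3 = (-12, 3, 0), Q_1Q_2 = (-12, 6, -3); a normal to Π is Q_1P_3 × Q_1Q_2 = (-9, -36, -36).
Using Q_1: Π has equation -9x - 36y - 36z = -369.
λ = (n·P − d)/|n|² = (-963 − (-369))/2673 = -2/9.
Reflection = P − 2λn = (-1, 10, 17) − (-4/9)·(-9, -36, -36) = (-5, -6, 1).

(-5, -6, 1)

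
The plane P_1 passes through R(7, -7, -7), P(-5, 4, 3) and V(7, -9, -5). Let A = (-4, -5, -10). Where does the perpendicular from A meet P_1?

RP = (-12, 11, 10), RV = (0, -2, 2); a normal to P_1 is RP × RV = (42, 24, 24).
Using R: P_1 has equation 42x + 24y + 24z = -42.
Foot = A − λn with λ = (n·A − d)/|n|² = (-528 − (-42))/2916 = -1/6.
Foot = (-4, -5, -10) − (-1/6)·(42, 24, 24) = (3, -1, -6).

(3, -1, -6)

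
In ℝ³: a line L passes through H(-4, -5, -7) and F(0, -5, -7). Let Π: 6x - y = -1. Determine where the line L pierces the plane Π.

(-1, -5, -7)

A direction vector for L is F − H = (4, 0, 0).
Substitute r = (-4, -5, -7) + t(4, 0, 0) into the plane: -19 + 24t = -1, so t = 3/4.
Intersection: (-4, -5, -7) + (3/4)·(4, 0, 0) = (-1, -5, -7).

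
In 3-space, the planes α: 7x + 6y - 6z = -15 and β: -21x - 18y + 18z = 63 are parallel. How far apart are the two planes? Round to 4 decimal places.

0.5455

Rescale β by 1/(-3): 7x + 6y - 6z = -21. Then distance = |-15 − (-21)| / √121 ≈ 0.5455.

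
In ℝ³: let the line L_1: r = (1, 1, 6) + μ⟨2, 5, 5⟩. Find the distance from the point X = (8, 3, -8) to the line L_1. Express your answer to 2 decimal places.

Taking (1, 1, 6) on L_1 with direction v = (2, 5, 5): w = X − (1, 1, 6) = (7, 2, -14), and w × v = (80, -63, 31).
Distance = |w × v| / |v| = √11330 / √54 ≈ 14.48.

14.48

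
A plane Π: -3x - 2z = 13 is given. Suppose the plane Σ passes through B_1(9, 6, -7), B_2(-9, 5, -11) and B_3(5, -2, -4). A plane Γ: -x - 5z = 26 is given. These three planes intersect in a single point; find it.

(-1, -3, -5)

B_1B_2 = (-18, -1, -4), B_1B_3 = (-4, -8, 3); a normal to Σ is B_1B_2 × B_1B_3 = (-35, 70, 140).
Using B_1: Σ has equation -35x + 70y + 140z = -875.
Solving the 3×3 linear system -3x - 2z = 13, -35x + 70y + 140z = -875, -x - 5z = 26 (e.g. by elimination or Cramer's rule, determinant = 910) gives (-1, -3, -5).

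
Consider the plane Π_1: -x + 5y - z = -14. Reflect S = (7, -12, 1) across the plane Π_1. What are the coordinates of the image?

(3, 8, -3)

λ = (n·S − d)/|n|² = (-68 − (-14))/27 = -2.
Reflection = S − 2λn = (7, -12, 1) − (-4)·(-1, 5, -1) = (3, 8, -3).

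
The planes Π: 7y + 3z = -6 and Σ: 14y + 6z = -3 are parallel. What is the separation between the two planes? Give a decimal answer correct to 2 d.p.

0.59

Rescale Σ by 1/2: 7y + 3z = -3/2. Then distance = |-6 − (-3/2)| / √58 ≈ 0.59.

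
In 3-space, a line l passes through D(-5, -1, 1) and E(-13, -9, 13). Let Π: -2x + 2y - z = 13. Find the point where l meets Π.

(-1, 3, -5)

A direction vector for l is E − D = (-8, -8, 12).
Substitute r = (-5, -1, 1) + t(-8, -8, 12) into the plane: 7 + (-12)t = 13, so t = -1/2.
Intersection: (-5, -1, 1) + (-1/2)·(-8, -8, 12) = (-1, 3, -5).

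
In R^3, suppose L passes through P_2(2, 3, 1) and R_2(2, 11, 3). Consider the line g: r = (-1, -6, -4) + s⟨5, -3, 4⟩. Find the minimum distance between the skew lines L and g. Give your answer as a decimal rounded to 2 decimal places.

A direction vector for L is R_2 − P_2 = (0, 8, 2).
Common perpendicular direction n = (0, 8, 2) × (5, -3, 4) = (38, 10, -40).
With w = (-1, -6, -4) − (2, 3, 1) = (-3, -9, -5), w · n = -4.
Distance = |w · n| / |n| = |-4| / √3144 ≈ 0.07.

0.07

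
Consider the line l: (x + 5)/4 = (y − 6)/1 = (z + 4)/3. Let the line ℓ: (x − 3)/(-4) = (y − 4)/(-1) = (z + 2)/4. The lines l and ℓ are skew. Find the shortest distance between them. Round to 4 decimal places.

3.8806

l has direction (4, 1, 3) through (-5, 6, -4).
ℓ has direction (-4, -1, 4) through (3, 4, -2).
Common perpendicular direction n = (4, 1, 3) × (-4, -1, 4) = (7, -28, 0).
With w = (3, 4, -2) − (-5, 6, -4) = (8, -2, 2), w · n = 112.
Distance = |w · n| / |n| = |112| / √833 ≈ 3.8806.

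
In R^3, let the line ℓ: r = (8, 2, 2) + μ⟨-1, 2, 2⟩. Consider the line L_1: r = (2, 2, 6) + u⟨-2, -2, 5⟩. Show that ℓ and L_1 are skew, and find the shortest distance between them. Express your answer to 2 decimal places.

3.93

Common perpendicular direction n = (-1, 2, 2) × (-2, -2, 5) = (14, 1, 6).
With w = (2, 2, 6) − (8, 2, 2) = (-6, 0, 4), w · n = -60.
Since n ≠ 0 the lines are not parallel, and w · n = -60 ≠ 0 so they do not intersect; hence they are skew.
Distance = |w · n| / |n| = |-60| / √233 ≈ 3.93.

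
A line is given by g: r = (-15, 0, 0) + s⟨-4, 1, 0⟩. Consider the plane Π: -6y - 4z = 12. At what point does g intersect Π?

(-7, -2, 0)

Substitute r = (-15, 0, 0) + t(-4, 1, 0) into the plane: 0 + (-6)t = 12, so t = -2.
Intersection: (-15, 0, 0) + (-2)·(-4, 1, 0) = (-7, -2, 0).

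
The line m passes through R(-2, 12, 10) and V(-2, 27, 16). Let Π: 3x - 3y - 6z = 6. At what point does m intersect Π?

(-2, -8, 2)

A direction vector for m is V − R = (0, 15, 6).
Substitute r = (-2, 12, 10) + t(0, 15, 6) into the plane: -102 + (-81)t = 6, so t = -4/3.
Intersection: (-2, 12, 10) + (-4/3)·(0, 15, 6) = (-2, -8, 2).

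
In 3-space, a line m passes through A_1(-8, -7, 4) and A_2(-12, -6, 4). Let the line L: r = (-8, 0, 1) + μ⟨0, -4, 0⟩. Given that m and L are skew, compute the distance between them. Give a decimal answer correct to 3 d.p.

A direction vector for m is A_2 − A_1 = (-4, 1, 0).
Common perpendicular direction n = (-4, 1, 0) × (0, -4, 0) = (0, 0, 16).
With w = (-8, 0, 1) − (-8, -7, 4) = (0, 7, -3), w · n = -48.
Distance = |w · n| / |n| = |-48| / √256 ≈ 3.000.

3.000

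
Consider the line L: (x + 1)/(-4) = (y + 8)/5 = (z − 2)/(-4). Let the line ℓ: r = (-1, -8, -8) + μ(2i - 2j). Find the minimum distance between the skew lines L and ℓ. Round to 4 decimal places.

L has direction (-4, 5, -4) through (-1, -8, 2).
Common perpendicular direction n = (-4, 5, -4) × (2, -2, 0) = (-8, -8, -2).
With w = (-1, -8, -8) − (-1, -8, 2) = (0, 0, -10), w · n = 20.
Distance = |w · n| / |n| = |20| / √132 ≈ 1.7408.

1.7408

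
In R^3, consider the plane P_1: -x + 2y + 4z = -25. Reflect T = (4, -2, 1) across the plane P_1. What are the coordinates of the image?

(6, -6, -7)

λ = (n·T − d)/|n|² = (-4 − (-25))/21 = 1.
Reflection = T − 2λn = (4, -2, 1) − 2·(-1, 2, 4) = (6, -6, -7).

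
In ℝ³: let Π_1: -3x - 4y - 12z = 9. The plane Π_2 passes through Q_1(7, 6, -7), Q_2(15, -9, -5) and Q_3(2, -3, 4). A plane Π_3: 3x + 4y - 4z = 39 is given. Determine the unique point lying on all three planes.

(5, 3, -3)

Q_1Q_2 = (8, -15, 2), Q_1Q_3 = (-5, -9, 11); a normal to Π_2 is Q_1Q_2 × Q_1Q_3 = (-147, -98, -147).
Using Q_1: Π_2 has equation -147x - 98y - 147z = -588.
Solving the 3×3 linear system -3x - 4y - 12z = 9, -147x - 98y - 147z = -588, 3x + 4y - 4z = 39 (e.g. by elimination or Cramer's rule, determinant = 4704) gives (5, 3, -3).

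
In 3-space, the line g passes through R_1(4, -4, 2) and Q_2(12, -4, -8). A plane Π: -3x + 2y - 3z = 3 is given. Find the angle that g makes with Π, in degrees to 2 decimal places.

5.73

A direction vector for g is Q_2 − R_1 = (8, 0, -10).
sin θ = |n·v| / (|n||v|) = |6| / (√22 · √164) = 0.09989.
θ ≈ 5.73°.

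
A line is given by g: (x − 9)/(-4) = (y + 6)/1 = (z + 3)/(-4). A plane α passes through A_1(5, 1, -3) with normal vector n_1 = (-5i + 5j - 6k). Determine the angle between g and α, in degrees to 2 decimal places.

66.90

g has direction (-4, 1, -4) through (9, -6, -3).
α: n_1·r = n_1·A_1 gives -5x + 5y - 6z = -2.
sin θ = |n·v| / (|n||v|) = |49| / (√86 · √33) = 0.91979.
θ ≈ 66.90°.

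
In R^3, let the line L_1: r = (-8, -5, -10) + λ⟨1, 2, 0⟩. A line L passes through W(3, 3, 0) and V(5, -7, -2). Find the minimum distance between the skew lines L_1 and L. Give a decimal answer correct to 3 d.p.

A direction vector for L is V − W = (2, -10, -2).
Common perpendicular direction n = (1, 2, 0) × (2, -10, -2) = (-4, 2, -14).
With w = (3, 3, 0) − (-8, -5, -10) = (11, 8, 10), w · n = -168.
Distance = |w · n| / |n| = |-168| / √216 ≈ 11.431.

11.431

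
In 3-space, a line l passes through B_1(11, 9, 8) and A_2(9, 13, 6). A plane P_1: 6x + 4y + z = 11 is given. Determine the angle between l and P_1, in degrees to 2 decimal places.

3.21

A direction vector for l is A_2 − B_1 = (-2, 4, -2).
sin θ = |n·v| / (|n||v|) = |2| / (√53 · √24) = 0.05608.
θ ≈ 3.21°.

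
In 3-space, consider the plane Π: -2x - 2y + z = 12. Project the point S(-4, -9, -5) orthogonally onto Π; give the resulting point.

Foot = S − λn with λ = (n·S − d)/|n|² = (21 − 12)/9 = 1.
Foot = (-4, -9, -5) − 1·(-2, -2, 1) = (-2, -7, -6).

(-2, -7, -6)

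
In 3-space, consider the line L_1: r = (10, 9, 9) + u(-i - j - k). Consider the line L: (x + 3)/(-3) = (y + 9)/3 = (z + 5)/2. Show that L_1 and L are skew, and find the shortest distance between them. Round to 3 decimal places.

L has direction (-3, 3, 2) through (-3, -9, -5).
Common perpendicular direction n = (-1, -1, -1) × (-3, 3, 2) = (1, 5, -6).
With w = (-3, -9, -5) − (10, 9, 9) = (-13, -18, -14), w · n = -19.
Since n ≠ 0 the lines are not parallel, and w · n = -19 ≠ 0 so they do not intersect; hence they are skew.
Distance = |w · n| / |n| = |-19| / √62 ≈ 2.413.

2.413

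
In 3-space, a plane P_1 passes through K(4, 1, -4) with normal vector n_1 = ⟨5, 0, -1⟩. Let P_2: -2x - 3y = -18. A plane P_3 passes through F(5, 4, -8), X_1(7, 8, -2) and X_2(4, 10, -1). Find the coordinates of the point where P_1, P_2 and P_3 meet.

(3, 4, -9)

P_1: n_1·r = n_1·K gives 5x - z = 24.
FX_1 = (2, 4, 6), FX_2 = (-1, 6, 7); a normal to P_3 is FX_1 × FX_2 = (-8, -20, 16).
Using F: P_3 has equation -8x - 20y + 16z = -248.
Solving the 3×3 linear system 5x - z = 24, -2x - 3y = -18, -8x - 20y + 16z = -248 (e.g. by elimination or Cramer's rule, determinant = -256) gives (3, 4, -9).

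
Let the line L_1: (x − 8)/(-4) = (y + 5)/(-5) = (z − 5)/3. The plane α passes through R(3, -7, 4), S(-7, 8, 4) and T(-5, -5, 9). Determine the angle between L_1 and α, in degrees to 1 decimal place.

L_1 has direction (-4, -5, 3) through (8, -5, 5).
RS = (-10, 15, 0), RT = (-8, 2, 5); a normal to α is RS × RT = (75, 50, 100).
Using R: α has equation 75x + 50y + 100z = 275.
sin θ = |n·v| / (|n||v|) = |-250| / (√18125 · √50) = 0.26261.
θ ≈ 15.2°.

15.2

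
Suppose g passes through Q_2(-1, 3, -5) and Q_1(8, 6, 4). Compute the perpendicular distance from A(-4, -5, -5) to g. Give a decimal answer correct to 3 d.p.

7.602

A direction vector for g is Q_1 − Q_2 = (9, 3, 9).
Taking (-1, 3, -5) on g with direction v = (9, 3, 9): w = A − (-1, 3, -5) = (-3, -8, 0), and w × v = (-72, 27, 63).
Distance = |w × v| / |v| = √9882 / √171 ≈ 7.602.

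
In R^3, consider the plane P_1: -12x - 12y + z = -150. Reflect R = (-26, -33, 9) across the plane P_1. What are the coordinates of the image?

(46, 39, 3)

λ = (n·R − d)/|n|² = (717 − (-150))/289 = 3.
Reflection = R − 2λn = (-26, -33, 9) − 6·(-12, -12, 1) = (46, 39, 3).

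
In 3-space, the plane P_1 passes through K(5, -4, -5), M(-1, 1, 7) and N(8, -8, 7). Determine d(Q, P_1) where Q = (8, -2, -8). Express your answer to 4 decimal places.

KM = (-6, 5, 12), KN = (3, -4, 12); a normal to P_1 is KM × KN = (108, 108, 9).
Using K: P_1 has equation 108x + 108y + 9z = 63.
n·Q − d = (108)·(8) + (108)·(-2) + (9)·(-8) − 63 = 513; |n| = √23409.
Distance = |513| / √23409 = 513/√23409 ≈ 3.3529.

3.3529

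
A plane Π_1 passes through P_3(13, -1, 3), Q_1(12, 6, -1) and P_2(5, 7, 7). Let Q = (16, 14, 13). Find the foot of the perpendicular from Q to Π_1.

P_3Q_1 = (-1, 7, -4), P_3P_2 = (-8, 8, 4); a normal to Π_1 is P_3Q_1 × P_3P_2 = (60, 36, 48).
Using P_3: Π_1 has equation 60x + 36y + 48z = 888.
Foot = Q − λn with λ = (n·Q − d)/|n|² = (2088 − 888)/7200 = 1/6.
Foot = (16, 14, 13) − (1/6)·(60, 36, 48) = (6, 8, 5).

(6, 8, 5)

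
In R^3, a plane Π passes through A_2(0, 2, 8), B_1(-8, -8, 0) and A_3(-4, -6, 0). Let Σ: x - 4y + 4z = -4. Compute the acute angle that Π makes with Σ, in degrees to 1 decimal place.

A_2B_1 = (-8, -10, -8), A_2A_3 = (-4, -8, -8); a normal to Π is A_2B_1 × A_2A_3 = (16, -32, 24).
Using A_2: Π has equation 16x - 32y + 24z = 128.
cos θ = |n₁·n₂| / (|n₁||n₂|) = |240| / (√1856 · √33).
θ = arccos(0.96976) ≈ 14.1°.

14.1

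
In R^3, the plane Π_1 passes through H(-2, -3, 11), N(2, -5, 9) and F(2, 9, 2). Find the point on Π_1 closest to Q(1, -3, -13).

HN = (4, -2, -2), HF = (4, 12, -9); a normal to Π_1 is HN × HF = (42, 28, 56).
Using H: Π_1 has equation 42x + 28y + 56z = 448.
Foot = Q − λn with λ = (n·Q − d)/|n|² = (-770 − 448)/5684 = -3/14.
Foot = (1, -3, -13) − (-3/14)·(42, 28, 56) = (10, 3, -1).

(10, 3, -1)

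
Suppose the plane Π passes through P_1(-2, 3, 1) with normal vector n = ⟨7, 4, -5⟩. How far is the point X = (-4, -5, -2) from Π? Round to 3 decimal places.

Π: n·r = n·P_1 gives 7x + 4y - 5z = -7.
n·X − d = (7)·(-4) + (4)·(-5) + (-5)·(-2) − (-7) = -31; |n| = √90.
Distance = |-31| / √90 = 31/√90 ≈ 3.268.

3.268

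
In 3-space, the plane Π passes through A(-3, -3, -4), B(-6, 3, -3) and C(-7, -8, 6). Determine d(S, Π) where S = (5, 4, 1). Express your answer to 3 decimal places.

11.193

AB = (-3, 6, 1), AC = (-4, -5, 10); a normal to Π is AB × AC = (65, 26, 39).
Using A: Π has equation 65x + 26y + 39z = -429.
n·S − d = (65)·(5) + (26)·(4) + (39)·(1) − (-429) = 897; |n| = √6422.
Distance = |897| / √6422 = 897/√6422 ≈ 11.193.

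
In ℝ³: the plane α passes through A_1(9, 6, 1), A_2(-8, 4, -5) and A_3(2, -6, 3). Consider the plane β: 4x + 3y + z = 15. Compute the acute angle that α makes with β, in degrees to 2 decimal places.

A_1A_2 = (-17, -2, -6), A_1A_3 = (-7, -12, 2); a normal to α is A_1A_2 × A_1A_3 = (-76, 76, 190).
Using A_1: α has equation -76x + 76y + 190z = -38.
cos θ = |n₁·n₂| / (|n₁||n₂|) = |114| / (√47652 · √26).
θ = arccos(0.10242) ≈ 84.12°.

84.12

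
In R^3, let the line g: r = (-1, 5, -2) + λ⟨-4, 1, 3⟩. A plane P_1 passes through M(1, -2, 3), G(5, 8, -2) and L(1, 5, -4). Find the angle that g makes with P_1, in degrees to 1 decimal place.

69.3

MG = (4, 10, -5), ML = (0, 7, -7); a normal to P_1 is MG × ML = (-35, 28, 28).
Using M: P_1 has equation -35x + 28y + 28z = -7.
sin θ = |n·v| / (|n||v|) = |252| / (√2793 · √26) = 0.93514.
θ ≈ 69.3°.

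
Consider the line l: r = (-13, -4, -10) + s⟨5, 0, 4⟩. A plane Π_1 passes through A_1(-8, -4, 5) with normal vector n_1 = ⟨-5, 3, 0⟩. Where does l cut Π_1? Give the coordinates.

Π_1: n_1·r = n_1·A_1 gives -5x + 3y = 28.
Substitute r = (-13, -4, -10) + t(5, 0, 4) into the plane: 53 + (-25)t = 28, so t = 1.
Intersection: (-13, -4, -10) + 1·(5, 0, 4) = (-8, -4, -6).

(-8, -4, -6)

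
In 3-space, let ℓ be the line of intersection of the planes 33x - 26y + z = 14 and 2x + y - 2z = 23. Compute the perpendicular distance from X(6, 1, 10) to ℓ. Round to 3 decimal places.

Direction of ℓ: (33, -26, 1) × (2, 1, -2) = (51, 68, 85).
A point on ℓ: solving the two plane equations with x = 6 gives (6, 7, -2).
Taking (6, 7, -2) on ℓ with direction v = (51, 68, 85): w = X − (6, 7, -2) = (0, -6, 12), and w × v = (-1326, 612, 306).
Distance = |w × v| / |v| = √2226456 / √14450 ≈ 12.413.

12.413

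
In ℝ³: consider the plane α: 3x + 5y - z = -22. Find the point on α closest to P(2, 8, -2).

Foot = P − λn with λ = (n·P − d)/|n|² = (48 − (-22))/35 = 2.
Foot = (2, 8, -2) − 2·(3, 5, -1) = (-4, -2, 0).

(-4, -2, 0)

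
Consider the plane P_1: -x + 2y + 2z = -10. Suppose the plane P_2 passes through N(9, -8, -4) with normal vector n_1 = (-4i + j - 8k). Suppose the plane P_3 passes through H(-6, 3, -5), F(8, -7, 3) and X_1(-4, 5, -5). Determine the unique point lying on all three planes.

P_2: n_1·r = n_1·N gives -4x + y - 8z = -12.
HF = (14, -10, 8), HX_1 = (2, 2, 0); a normal to P_3 is HF × HX_1 = (-16, 16, 48).
Using H: P_3 has equation -16x + 16y + 48z = -96.
Solving the 3×3 linear system -x + 2y + 2z = -10, -4x + y - 8z = -12, -16x + 16y + 48z = -96 (e.g. by elimination or Cramer's rule, determinant = 368) gives (2, -4, 0).

(2, -4, 0)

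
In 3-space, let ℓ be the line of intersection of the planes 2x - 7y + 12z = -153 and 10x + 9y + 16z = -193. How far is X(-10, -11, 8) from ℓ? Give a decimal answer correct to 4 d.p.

22.6328

Direction of ℓ: (2, -7, 12) × (10, 9, 16) = (-220, 88, 88).
A point on ℓ: solving the two plane equations with x = -1 gives (-1, 1, -12).
Taking (-1, 1, -12) on ℓ with direction v = (-220, 88, 88): w = X − (-1, 1, -12) = (-9, -12, 20), and w × v = (-2816, -3608, -3432).
Distance = |w × v| / |v| = √32726144 / √63888 ≈ 22.6328.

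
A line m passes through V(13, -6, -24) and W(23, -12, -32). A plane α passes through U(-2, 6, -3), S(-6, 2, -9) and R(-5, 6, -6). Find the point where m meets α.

A direction vector for m is W − V = (10, -6, -8).
US = (-4, -4, -6), UR = (-3, 0, -3); a normal to α is US × UR = (12, 6, -12).
Using U: α has equation 12x + 6y - 12z = 48.
Substitute r = (13, -6, -24) + t(10, -6, -8) into the plane: 408 + 180t = 48, so t = -2.
Intersection: (13, -6, -24) + (-2)·(10, -6, -8) = (-7, 6, -8).

(-7, 6, -8)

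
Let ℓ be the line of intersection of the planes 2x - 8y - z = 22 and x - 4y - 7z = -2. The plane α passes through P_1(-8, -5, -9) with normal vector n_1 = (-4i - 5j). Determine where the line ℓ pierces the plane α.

Direction of ℓ: (2, -8, -1) × (1, -4, -7) = (52, 13, 0).
A point on ℓ: solving the two plane equations with x = -4 gives (-4, -4, 2).
α: n_1·r = n_1·P_1 gives -4x - 5y = 57.
Substitute r = (-4, -4, 2) + t(52, 13, 0) into the plane: 36 + (-273)t = 57, so t = -1/13.
Intersection: (-4, -4, 2) + (-1/13)·(52, 13, 0) = (-8, -5, 2).

(-8, -5, 2)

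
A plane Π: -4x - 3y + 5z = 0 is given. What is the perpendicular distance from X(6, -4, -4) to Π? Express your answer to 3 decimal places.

4.525

n·X − d = (-4)·(6) + (-3)·(-4) + (5)·(-4) − 0 = -32; |n| = √50.
Distance = |-32| / √50 = 32/√50 ≈ 4.525.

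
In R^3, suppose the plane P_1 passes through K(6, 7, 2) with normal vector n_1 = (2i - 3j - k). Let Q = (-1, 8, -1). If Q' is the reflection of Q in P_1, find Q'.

P_1: n_1·r = n_1·K gives 2x - 3y - z = -11.
λ = (n·Q − d)/|n|² = (-25 − (-11))/14 = -1.
Reflection = Q − 2λn = (-1, 8, -1) − (-2)·(2, -3, -1) = (3, 2, -3).

(3, 2, -3)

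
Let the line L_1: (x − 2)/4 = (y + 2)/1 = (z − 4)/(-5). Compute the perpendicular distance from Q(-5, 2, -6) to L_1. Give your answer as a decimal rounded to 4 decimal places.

L_1 has direction (4, 1, -5) through (2, -2, 4).
Taking (2, -2, 4) on L_1 with direction v = (4, 1, -5): w = Q − (2, -2, 4) = (-7, 4, -10), and w × v = (-10, -75, -23).
Distance = |w × v| / |v| = √6254 / √42 ≈ 12.2027.

12.2027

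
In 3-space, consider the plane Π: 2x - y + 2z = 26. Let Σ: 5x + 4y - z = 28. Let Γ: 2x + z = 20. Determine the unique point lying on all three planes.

Solving the 3×3 linear system 2x - y + 2z = 26, 5x + 4y - z = 28, 2x + z = 20 (e.g. by elimination or Cramer's rule, determinant = -1) gives (8, -2, 4).

(8, -2, 4)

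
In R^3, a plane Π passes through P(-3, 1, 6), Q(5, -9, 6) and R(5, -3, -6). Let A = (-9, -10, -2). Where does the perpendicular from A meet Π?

(1, -2, 2)

PQ = (8, -10, 0), PR = (8, -4, -12); a normal to Π is PQ × PR = (120, 96, 48).
Using P: Π has equation 120x + 96y + 48z = 24.
Foot = A − λn with λ = (n·A − d)/|n|² = (-2136 − 24)/25920 = -1/12.
Foot = (-9, -10, -2) − (-1/12)·(120, 96, 48) = (1, -2, 2).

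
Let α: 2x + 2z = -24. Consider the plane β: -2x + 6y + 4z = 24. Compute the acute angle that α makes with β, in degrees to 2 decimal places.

79.11

cos θ = |n₁·n₂| / (|n₁||n₂|) = |4| / (√8 · √56).
θ = arccos(0.18898) ≈ 79.11°.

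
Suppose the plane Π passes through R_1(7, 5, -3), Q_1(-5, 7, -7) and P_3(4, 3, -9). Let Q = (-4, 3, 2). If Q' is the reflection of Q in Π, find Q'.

(0, 15, -4)

R_1Q_1 = (-12, 2, -4), R_1P_3 = (-3, -2, -6); a normal to Π is R_1Q_1 × R_1P_3 = (-20, -60, 30).
Using R_1: Π has equation -20x - 60y + 30z = -530.
λ = (n·Q − d)/|n|² = (-40 − (-530))/4900 = 1/10.
Reflection = Q − 2λn = (-4, 3, 2) − (1/5)·(-20, -60, 30) = (0, 15, -4).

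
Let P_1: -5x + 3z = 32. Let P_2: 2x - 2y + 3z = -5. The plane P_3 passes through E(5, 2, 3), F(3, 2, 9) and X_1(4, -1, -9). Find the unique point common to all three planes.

(-7, -6, -1)

EF = (-2, 0, 6), EX_1 = (-1, -3, -12); a normal to P_3 is EF × EX_1 = (18, -30, 6).
Using E: P_3 has equation 18x - 30y + 6z = 48.
Solving the 3×3 linear system -5x + 3z = 32, 2x - 2y + 3z = -5, 18x - 30y + 6z = 48 (e.g. by elimination or Cramer's rule, determinant = -462) gives (-7, -6, -1).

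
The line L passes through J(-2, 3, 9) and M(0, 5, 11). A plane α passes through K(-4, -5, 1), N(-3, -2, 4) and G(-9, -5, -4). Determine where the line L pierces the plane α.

A direction vector for L is M − J = (2, 2, 2).
KN = (1, 3, 3), KG = (-5, 0, -5); a normal to α is KN × KG = (-15, -10, 15).
Using K: α has equation -15x - 10y + 15z = 125.
Substitute r = (-2, 3, 9) + t(2, 2, 2) into the plane: 135 + (-20)t = 125, so t = 1/2.
Intersection: (-2, 3, 9) + (1/2)·(2, 2, 2) = (-1, 4, 10).

(-1, 4, 10)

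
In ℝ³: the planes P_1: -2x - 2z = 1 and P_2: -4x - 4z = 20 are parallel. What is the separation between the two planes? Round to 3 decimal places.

3.182

Rescale P_2 by 1/2: -2x - 2z = 10. Then distance = |1 − 10| / √8 ≈ 3.182.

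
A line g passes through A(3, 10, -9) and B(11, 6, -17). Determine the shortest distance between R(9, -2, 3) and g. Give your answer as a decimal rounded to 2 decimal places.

A direction vector for g is B − A = (8, -4, -8).
Taking (3, 10, -9) on g with direction v = (8, -4, -8): w = R − (3, 10, -9) = (6, -12, 12), and w × v = (144, 144, 72).
Distance = |w × v| / |v| = √46656 / √144 ≈ 18.00.

18.00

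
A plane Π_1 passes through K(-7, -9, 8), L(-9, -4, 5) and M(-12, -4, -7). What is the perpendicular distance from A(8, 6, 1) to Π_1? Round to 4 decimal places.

KL = (-2, 5, -3), KM = (-5, 5, -15); a normal to Π_1 is KL × KM = (-60, -15, 15).
Using K: Π_1 has equation -60x - 15y + 15z = 675.
n·A − d = (-60)·(8) + (-15)·(6) + (15)·(1) − 675 = -1230; |n| = √4050.
Distance = |-1230| / √4050 = 1230/√4050 ≈ 19.3276.

19.3276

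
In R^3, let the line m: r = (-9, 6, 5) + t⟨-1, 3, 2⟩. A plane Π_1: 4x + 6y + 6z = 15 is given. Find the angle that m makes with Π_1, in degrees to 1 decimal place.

sin θ = |n·v| / (|n||v|) = |26| / (√88 · √14) = 0.74074.
θ ≈ 47.8°.

47.8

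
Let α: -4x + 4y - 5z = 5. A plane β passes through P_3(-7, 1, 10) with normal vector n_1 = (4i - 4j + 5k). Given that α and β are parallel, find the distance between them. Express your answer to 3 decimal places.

β: n_1·r = n_1·P_3 gives 4x - 4y + 5z = 18.
Rescale β by 1/(-1): -4x + 4y - 5z = -18. Then distance = |5 − (-18)| / √57 ≈ 3.046.

3.046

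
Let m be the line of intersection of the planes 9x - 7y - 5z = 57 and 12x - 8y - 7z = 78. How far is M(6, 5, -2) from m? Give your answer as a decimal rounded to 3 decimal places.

3.922

Direction of m: (9, -7, -5) × (12, -8, -7) = (9, 3, 12).
A point on m: solving the two plane equations with x = 3 gives (3, 0, -6).
Taking (3, 0, -6) on m with direction v = (9, 3, 12): w = M − (3, 0, -6) = (3, 5, 4), and w × v = (48, 0, -36).
Distance = |w × v| / |v| = √3600 / √234 ≈ 3.922.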